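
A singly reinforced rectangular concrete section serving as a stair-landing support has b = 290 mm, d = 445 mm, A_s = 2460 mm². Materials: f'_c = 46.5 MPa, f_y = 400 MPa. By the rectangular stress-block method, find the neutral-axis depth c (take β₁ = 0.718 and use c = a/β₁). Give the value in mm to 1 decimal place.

T = A_s f_y = 2460 × 400 = 984000 N = 984 kN.
Setting C = 0.85 f'_c a b equal to T: a = 984000/(0.85 × 46.5 × 290) = 85.847 mm.
With β₁ = 0.718, c = a/β₁ = 85.847/0.718 = 119.6 mm.

c ≈ 119.6 mm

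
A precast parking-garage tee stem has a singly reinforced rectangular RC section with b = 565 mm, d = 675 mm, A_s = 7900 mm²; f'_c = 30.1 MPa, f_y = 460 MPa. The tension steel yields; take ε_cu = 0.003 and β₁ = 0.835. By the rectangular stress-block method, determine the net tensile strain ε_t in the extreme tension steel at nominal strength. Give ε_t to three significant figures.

ε_t ≈ 0.00373

a = A_s f_y/(0.85 f'_c b) = 251.39 mm.
β₁ = 0.835, so c = a/β₁ = 251.39/0.835 = 301.07 mm.
From the linear strain diagram with ε_cu = 0.003: ε_t = 0.003 (d − c)/c = 0.003 × (675 − 301.07)/301.07 = 0.00373.
ε_t < 0.004 — the section is over-reinforced for flexure under ACI limits.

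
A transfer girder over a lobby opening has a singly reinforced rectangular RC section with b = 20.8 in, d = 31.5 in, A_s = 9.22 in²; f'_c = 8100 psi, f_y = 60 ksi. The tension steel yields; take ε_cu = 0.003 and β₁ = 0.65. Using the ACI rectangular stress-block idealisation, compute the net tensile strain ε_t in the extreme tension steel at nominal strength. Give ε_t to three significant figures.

a = A_s f_y/(0.85 f'_c b) = 3.863 in.
β₁ = 0.65, so c = a/β₁ = 3.863/0.65 = 5.943 in.
From the linear strain diagram with ε_cu = 0.003: ε_t = 0.003 (d − c)/c = 0.003 × (31.5 − 5.943)/5.943 = 0.0129.
Since ε_t ≥ 0.005, the section is tension-controlled.

ε_t ≈ 0.0129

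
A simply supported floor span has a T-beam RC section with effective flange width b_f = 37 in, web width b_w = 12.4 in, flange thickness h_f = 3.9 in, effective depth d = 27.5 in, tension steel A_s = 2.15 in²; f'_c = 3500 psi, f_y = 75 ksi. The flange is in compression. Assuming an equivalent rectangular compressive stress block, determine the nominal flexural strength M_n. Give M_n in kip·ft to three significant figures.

Tension: T = A_s f_y = 2.15 × 75 = 161.25 kips.
Try a within the flange: a = T/(0.85 f'_c b_f) = 161.25/(0.85 × 3.5 × 37) = 1.465 in.
Since a = 1.465 ≤ h_f = 3.9 in, the stress block lies entirely in the flange; analyse as a rectangular beam of width b_f.
M_n = T(d − a/2) = 161.25 × (27.5 − 0.7325) = 4316.3 kip·in.
M_n = 4316.3/12 = 359.69 kip·ft.

M_n ≈ 360 kip·ft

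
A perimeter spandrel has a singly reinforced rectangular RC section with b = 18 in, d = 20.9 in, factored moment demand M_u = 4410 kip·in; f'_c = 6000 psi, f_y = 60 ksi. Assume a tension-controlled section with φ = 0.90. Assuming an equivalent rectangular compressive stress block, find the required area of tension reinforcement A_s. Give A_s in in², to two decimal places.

M_n = M_u/φ = 4410/0.90 = 4900 kip·in.
From M_n = 0.85 f'_c a b (d − a/2):
a = d − √(d² − 2M_n/(0.85 f'_c b)) = 20.9 − √(20.9² − 2 × 4900/(0.85 × 6 × 18)) = 2.733 in.
A_s = 0.85 f'_c a b / f_y = 0.85 × 6 × 2.733 × 18 / 60 = 4.181 in².

A_s ≈ 4.18 in²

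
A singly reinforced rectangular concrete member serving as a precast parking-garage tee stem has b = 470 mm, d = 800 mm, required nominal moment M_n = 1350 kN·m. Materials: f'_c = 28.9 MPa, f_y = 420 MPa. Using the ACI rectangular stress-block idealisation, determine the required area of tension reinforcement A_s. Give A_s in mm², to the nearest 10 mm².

A_s ≈ 4470 mm²

With M_n = 0.85 f'_c a b (d − a/2), solve the quadratic for a:
a = d − √(d² − 2M_n/(0.85 f'_c b)) = 800 − √(800² − 2 × 1350×10⁶/(0.85 × 28.9 × 470)) = 162.71 mm.
A_s = 0.85 f'_c a b / f_y = 0.85 × 28.9 × 162.71 × 470 / 420 = 4472.8 mm².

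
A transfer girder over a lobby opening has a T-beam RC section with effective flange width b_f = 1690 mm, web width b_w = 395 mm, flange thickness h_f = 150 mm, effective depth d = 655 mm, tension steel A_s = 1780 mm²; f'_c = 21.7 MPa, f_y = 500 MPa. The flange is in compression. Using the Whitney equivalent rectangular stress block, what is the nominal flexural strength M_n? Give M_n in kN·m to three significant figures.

Tension: T = A_s f_y = 1780 × 500 = 890000 N.
Try a within the flange: a = T/(0.85 f'_c b_f) = 890000/(0.85 × 21.7 × 1690) = 28.55 mm.
Since a = 28.55 ≤ h_f = 150 mm, the stress block lies entirely in the flange; analyse as a rectangular beam of width b_f.
M_n = T(d − a/2) = 890000 × (655 − 14.275) = 570.25 × 10⁶ N·mm.
M_n = 570.25 kN·m.

M_n ≈ 570 kN·m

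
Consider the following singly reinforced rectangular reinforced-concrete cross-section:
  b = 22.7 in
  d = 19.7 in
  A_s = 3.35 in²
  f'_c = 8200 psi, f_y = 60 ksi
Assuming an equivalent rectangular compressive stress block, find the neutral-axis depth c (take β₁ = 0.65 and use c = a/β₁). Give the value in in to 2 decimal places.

c ≈ 1.95 in

T = A_s f_y = 3.35 × 60 = 201 kips.
a = T/(0.85 f'_c b) = 201/(0.85 × 8.2 × 22.7) = 1.2704 in.
With β₁ = 0.65, c = a/β₁ = 1.2704/0.65 = 1.95 in.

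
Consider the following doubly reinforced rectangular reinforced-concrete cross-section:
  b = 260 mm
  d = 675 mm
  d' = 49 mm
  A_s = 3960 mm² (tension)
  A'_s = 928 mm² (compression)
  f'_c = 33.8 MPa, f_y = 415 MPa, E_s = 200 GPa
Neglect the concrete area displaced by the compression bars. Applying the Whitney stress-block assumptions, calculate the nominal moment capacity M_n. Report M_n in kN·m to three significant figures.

M_n ≈ 984 kN·m

Assume both tension and compression steel yield.
Net tension couple steel: A_s − A'_s = 3032 mm².
a = (A_s − A'_s) f_y / (0.85 f'_c b) = 1258280/(0.85 × 33.8 × 260) = 168.45 mm.
c = a/β₁ = 168.45/0.809 = 208.22 mm; ε'_s = 0.003(c − d')/c = 0.0023 ≥ f_y/E_s = 0.0021, so compression steel does yield.
M_n = (A_s − A'_s) f_y (d − a/2) + A'_s f_y (d − d') = [1258280 × (675 − 84.225) + 385120 × (675 − 49)] × 10⁻⁶ = 743.36 + 241.09 = 984.45 kN·m.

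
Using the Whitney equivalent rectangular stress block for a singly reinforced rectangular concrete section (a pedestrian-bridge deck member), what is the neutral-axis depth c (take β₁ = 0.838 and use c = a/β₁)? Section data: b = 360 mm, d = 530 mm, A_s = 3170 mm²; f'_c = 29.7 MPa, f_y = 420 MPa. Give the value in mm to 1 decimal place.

T = A_s f_y = 3170 × 420 = 1331400 N = 1331.4 kN.
Setting C = 0.85 f'_c a b equal to T: a = 1331400/(0.85 × 29.7 × 360) = 146.498 mm.
With β₁ = 0.838, c = a/β₁ = 146.498/0.838 = 174.8 mm.

c ≈ 174.8 mm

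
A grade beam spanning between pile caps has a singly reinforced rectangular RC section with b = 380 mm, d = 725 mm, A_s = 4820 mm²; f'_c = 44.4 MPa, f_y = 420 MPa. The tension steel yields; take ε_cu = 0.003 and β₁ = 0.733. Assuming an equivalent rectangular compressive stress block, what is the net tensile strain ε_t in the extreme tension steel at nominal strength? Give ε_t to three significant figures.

a = A_s f_y/(0.85 f'_c b) = 141.16 mm.
β₁ = 0.733, so c = a/β₁ = 141.16/0.733 = 192.58 mm.
From the linear strain diagram with ε_cu = 0.003: ε_t = 0.003 (d − c)/c = 0.003 × (725 − 192.58)/192.58 = 0.00829.
Since ε_t ≥ 0.005, the section is tension-controlled.

ε_t ≈ 0.00829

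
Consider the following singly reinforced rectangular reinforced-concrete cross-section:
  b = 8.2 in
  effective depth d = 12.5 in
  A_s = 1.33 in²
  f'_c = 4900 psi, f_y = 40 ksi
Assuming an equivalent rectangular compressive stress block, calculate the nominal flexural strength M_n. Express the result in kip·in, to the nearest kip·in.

M_n ≈ 624 kip·in

T = A_s f_y = 1.33 × 40 = 53.2 kips.
a = T/(0.85 f'_c b) = 53.2/(0.85 × 4.9 × 8.2) = 1.558 in.
M_n = T(d − a/2) = 53.2 × (12.5 − 0.779) = 623.6 kip·in.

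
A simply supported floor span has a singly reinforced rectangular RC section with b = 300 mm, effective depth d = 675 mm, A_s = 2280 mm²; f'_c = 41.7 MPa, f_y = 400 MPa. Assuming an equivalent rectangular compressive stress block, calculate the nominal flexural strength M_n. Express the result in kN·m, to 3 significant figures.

T = A_s f_y = 2280 × 400 = 912000 N = 912 kN.
From C = T: a = T/(0.85 f'_c b) = 912000/(0.85 × 41.7 × 300) = 85.77 mm.
M_n = T(d − a/2) = 912 kN × (675 − 42.885) mm = 576.49 kN·m.

M_n ≈ 576 kN·m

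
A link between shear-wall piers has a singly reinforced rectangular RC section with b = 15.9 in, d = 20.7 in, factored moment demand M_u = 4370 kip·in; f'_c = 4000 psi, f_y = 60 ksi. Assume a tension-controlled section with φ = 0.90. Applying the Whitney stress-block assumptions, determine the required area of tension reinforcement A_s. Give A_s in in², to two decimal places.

A_s ≈ 4.44 in²

M_n = M_u/φ = 4370/0.90 = 4855.56 kip·in.
From M_n = 0.85 f'_c a b (d − a/2):
a = d − √(d² − 2M_n/(0.85 f'_c b)) = 20.7 − √(20.7² − 2 × 4855.56/(0.85 × 4 × 15.9)) = 4.925 in.
A_s = 0.85 f'_c a b / f_y = 0.85 × 4 × 4.925 × 15.9 / 60 = 4.437 in².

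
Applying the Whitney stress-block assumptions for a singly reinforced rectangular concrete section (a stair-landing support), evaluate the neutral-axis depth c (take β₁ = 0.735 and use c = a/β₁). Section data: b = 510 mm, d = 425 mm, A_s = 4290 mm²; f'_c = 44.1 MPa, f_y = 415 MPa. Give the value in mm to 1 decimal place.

T = A_s f_y = 4290 × 415 = 1780350 N = 1780.35 kN.
Setting C = 0.85 f'_c a b equal to T: a = 1780350/(0.85 × 44.1 × 510) = 93.127 mm.
With β₁ = 0.735, c = a/β₁ = 93.127/0.735 = 126.7 mm.

c ≈ 126.7 mm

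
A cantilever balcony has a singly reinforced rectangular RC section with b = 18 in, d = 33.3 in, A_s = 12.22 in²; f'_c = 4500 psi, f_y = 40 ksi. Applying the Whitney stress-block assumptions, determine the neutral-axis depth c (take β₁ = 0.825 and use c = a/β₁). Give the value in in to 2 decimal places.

c ≈ 8.61 in

T = A_s f_y = 12.22 × 40 = 488.8 kips.
a = T/(0.85 f'_c b) = 488.8/(0.85 × 4.5 × 18) = 7.0995 in.
With β₁ = 0.825, c = a/β₁ = 7.0995/0.825 = 8.61 in.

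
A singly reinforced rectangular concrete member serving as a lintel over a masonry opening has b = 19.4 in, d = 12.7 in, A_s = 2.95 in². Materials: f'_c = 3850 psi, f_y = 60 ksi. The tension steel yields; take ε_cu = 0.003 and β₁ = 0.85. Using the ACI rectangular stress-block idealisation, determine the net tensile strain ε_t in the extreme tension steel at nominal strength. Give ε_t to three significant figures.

ε_t ≈ 0.00862

a = A_s f_y/(0.85 f'_c b) = 2.788 in.
β₁ = 0.85, so c = a/β₁ = 2.788/0.85 = 3.280 in.
From the linear strain diagram with ε_cu = 0.003: ε_t = 0.003 (d − c)/c = 0.003 × (12.7 − 3.280)/3.280 = 0.00862.
Since ε_t ≥ 0.005, the section is tension-controlled.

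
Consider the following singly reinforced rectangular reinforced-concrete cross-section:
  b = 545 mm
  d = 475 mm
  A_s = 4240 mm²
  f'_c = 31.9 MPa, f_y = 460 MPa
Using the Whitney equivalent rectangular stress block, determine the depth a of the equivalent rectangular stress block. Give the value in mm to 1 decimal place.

T = A_s f_y = 4240 × 460 = 1950400 N = 1950.4 kN.
Setting C = 0.85 f'_c a b equal to T: a = 1950400/(0.85 × 31.9 × 545) = 132.0 mm.

a ≈ 132.0 mm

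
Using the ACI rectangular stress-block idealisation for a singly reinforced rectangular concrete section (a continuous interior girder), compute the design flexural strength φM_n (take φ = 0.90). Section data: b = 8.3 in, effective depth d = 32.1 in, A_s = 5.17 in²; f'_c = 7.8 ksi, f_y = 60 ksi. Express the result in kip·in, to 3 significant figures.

φM_n ≈ 8170 kip·in

T = A_s f_y = 5.17 × 60 = 310.2 kips.
a = T/(0.85 f'_c b) = 310.2/(0.85 × 7.8 × 8.3) = 5.637 in.
M_n = T(d − a/2) = 310.2 × (32.1 − 2.8185) = 9083.1 kip·in.
φM_n = 0.90 × 9083.1 = 8174.8 kip·in.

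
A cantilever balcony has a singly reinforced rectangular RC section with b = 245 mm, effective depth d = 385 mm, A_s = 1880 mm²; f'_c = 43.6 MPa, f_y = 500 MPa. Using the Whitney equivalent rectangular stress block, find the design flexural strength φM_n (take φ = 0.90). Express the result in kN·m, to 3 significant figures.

φM_n ≈ 282 kN·m

T = A_s f_y = 1880 × 500 = 940000 N = 940 kN.
From C = T: a = T/(0.85 f'_c b) = 940000/(0.85 × 43.6 × 245) = 103.53 mm.
M_n = T(d − a/2) = 940 kN × (385 − 51.765) mm = 313.24 kN·m.
φM_n = 0.90 × 313.24 = 281.92 kN·m.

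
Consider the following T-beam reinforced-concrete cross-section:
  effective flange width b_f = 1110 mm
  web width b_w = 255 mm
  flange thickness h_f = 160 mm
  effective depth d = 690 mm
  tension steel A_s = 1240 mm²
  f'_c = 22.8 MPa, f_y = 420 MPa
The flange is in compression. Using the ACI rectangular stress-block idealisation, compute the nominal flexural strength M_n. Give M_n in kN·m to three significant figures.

Tension: T = A_s f_y = 1240 × 420 = 520800 N.
Try a within the flange: a = T/(0.85 f'_c b_f) = 520800/(0.85 × 22.8 × 1110) = 24.21 mm.
Since a = 24.21 ≤ h_f = 160 mm, the stress block lies entirely in the flange; analyse as a rectangular beam of width b_f.
M_n = T(d − a/2) = 520800 × (690 − 12.105) = 353.05 × 10⁶ N·mm.
M_n = 353.05 kN·m.

M_n ≈ 353 kN·m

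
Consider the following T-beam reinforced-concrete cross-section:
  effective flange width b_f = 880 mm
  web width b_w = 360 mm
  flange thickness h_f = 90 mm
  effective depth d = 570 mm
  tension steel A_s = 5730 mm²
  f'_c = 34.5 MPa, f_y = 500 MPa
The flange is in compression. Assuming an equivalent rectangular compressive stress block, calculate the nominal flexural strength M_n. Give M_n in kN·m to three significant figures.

Tension: T = A_s f_y = 5730 × 500 = 2865000 N.
Try a within the flange: a = T/(0.85 f'_c b_f) = 2865000/(0.85 × 34.5 × 880) = 111.02 mm.
a = 111.02 > h_f = 90 mm: the block extends into the web. Split into flange-overhang and web parts.
C_f = 0.85 f'_c (b_f − b_w) h_f = 0.85 × 34.5 × (880 − 360) × 90 = 1372410 N.
Remaining web compression depth: a_w = (T − C_f)/(0.85 f'_c b_w) = (2865000 − 1372410)/(0.85 × 34.5 × 360) = 141.38 mm.
M_n = C_f(d − h_f/2) + (T − C_f)(d − a_w/2) = 1372410 × (570 − 45) + 1492590 × (570 − 70.69) = 720.52 + 745.27 = 1465.79 × 10⁶ N·mm.
M_n = 1465.79 kN·m.

M_n ≈ 1470 kN·m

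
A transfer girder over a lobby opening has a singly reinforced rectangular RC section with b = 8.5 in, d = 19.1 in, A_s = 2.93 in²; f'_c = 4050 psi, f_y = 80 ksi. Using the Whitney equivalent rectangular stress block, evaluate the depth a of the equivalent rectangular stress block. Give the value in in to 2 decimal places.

T = A_s f_y = 2.93 × 80 = 234.4 kips.
a = T/(0.85 f'_c b) = 234.4/(0.85 × 4.05 × 8.5) = 8.01 in.

a ≈ 8.01 in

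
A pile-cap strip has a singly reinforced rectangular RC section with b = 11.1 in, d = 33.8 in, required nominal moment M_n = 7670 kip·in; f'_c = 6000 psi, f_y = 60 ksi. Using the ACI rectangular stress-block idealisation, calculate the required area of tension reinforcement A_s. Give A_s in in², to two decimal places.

From M_n = 0.85 f'_c a b (d − a/2):
a = d − √(d² − 2M_n/(0.85 f'_c b)) = 33.8 − √(33.8² − 2 × 7670/(0.85 × 6 × 11.1)) = 4.279 in.
A_s = 0.85 f'_c a b / f_y = 0.85 × 6 × 4.279 × 11.1 / 60 = 4.037 in².

A_s ≈ 4.04 in²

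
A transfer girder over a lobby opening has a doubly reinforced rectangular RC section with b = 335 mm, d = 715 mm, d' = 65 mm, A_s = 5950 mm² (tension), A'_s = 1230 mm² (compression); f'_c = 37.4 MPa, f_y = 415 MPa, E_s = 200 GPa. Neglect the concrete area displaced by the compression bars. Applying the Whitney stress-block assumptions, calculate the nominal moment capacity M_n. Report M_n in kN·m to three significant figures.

Assume both tension and compression steel yield.
Net tension couple steel: A_s − A'_s = 4720 mm².
a = (A_s − A'_s) f_y / (0.85 f'_c b) = 1958800/(0.85 × 37.4 × 335) = 183.93 mm.
c = a/β₁ = 183.93/0.783 = 234.90 mm; ε'_s = 0.003(c − d')/c = 0.0022 ≥ f_y/E_s = 0.0021, so compression steel does yield.
M_n = (A_s − A'_s) f_y (d − a/2) + A'_s f_y (d − d') = [1958800 × (715 − 91.965) + 510450 × (715 − 65)] × 10⁻⁶ = 1220.40 + 331.79 = 1552.19 kN·m.

M_n ≈ 1550 kN·m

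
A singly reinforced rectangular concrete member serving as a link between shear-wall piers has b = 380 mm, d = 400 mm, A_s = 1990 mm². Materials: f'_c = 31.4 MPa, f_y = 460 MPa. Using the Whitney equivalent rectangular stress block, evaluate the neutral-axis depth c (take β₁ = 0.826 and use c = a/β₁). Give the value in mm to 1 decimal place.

c ≈ 109.3 mm

T = A_s f_y = 1990 × 460 = 915400 N = 915.4 kN.
Setting C = 0.85 f'_c a b equal to T: a = 915400/(0.85 × 31.4 × 380) = 90.257 mm.
With β₁ = 0.826, c = a/β₁ = 90.257/0.826 = 109.3 mm.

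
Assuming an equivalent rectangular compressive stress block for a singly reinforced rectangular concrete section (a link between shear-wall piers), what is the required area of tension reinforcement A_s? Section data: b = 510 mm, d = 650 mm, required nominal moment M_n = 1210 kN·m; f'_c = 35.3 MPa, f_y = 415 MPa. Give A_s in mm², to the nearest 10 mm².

With M_n = 0.85 f'_c a b (d − a/2), solve the quadratic for a:
a = d − √(d² − 2M_n/(0.85 f'_c b)) = 650 − √(650² − 2 × 1210×10⁶/(0.85 × 35.3 × 510)) = 135.84 mm.
A_s = 0.85 f'_c a b / f_y = 0.85 × 35.3 × 135.84 × 510 / 415 = 5008.9 mm².

A_s ≈ 5010 mm²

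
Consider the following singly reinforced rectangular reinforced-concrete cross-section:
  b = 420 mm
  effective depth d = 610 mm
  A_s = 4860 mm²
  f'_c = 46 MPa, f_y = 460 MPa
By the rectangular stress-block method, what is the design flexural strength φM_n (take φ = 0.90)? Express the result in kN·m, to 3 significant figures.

φM_n ≈ 1090 kN·m

T = A_s f_y = 4860 × 460 = 2235600 N = 2235.6 kN.
From C = T: a = T/(0.85 f'_c b) = 2235600/(0.85 × 46 × 420) = 136.13 mm.
M_n = T(d − a/2) = 2235.6 kN × (610 − 68.065) mm = 1211.55 kN·m.
φM_n = 0.90 × 1211.55 = 1090.40 kN·m.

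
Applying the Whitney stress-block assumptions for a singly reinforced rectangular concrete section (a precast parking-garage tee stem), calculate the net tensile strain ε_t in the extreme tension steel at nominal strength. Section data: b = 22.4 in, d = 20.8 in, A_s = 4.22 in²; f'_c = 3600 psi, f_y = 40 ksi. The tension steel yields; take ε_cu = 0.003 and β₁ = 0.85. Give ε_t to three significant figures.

a = A_s f_y/(0.85 f'_c b) = 2.463 in.
β₁ = 0.85, so c = a/β₁ = 2.463/0.85 = 2.898 in.
From the linear strain diagram with ε_cu = 0.003: ε_t = 0.003 (d − c)/c = 0.003 × (20.8 − 2.898)/2.898 = 0.0185.
Since ε_t ≥ 0.005, the section is tension-controlled.

ε_t ≈ 0.0185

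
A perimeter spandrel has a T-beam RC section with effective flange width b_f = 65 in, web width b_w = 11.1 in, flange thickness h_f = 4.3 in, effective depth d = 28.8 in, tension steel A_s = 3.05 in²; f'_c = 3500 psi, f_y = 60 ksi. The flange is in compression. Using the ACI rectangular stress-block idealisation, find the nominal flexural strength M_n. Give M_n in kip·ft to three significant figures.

Tension: T = A_s f_y = 3.05 × 60 = 183 kips.
Try a within the flange: a = T/(0.85 f'_c b_f) = 183/(0.85 × 3.5 × 65) = 0.946 in.
Since a = 0.946 ≤ h_f = 4.3 in, the stress block lies entirely in the flange; analyse as a rectangular beam of width b_f.
M_n = T(d − a/2) = 183 × (28.8 − 0.473) = 5183.8 kip·in.
M_n = 5183.8/12 = 431.98 kip·ft.

M_n ≈ 432 kip·ft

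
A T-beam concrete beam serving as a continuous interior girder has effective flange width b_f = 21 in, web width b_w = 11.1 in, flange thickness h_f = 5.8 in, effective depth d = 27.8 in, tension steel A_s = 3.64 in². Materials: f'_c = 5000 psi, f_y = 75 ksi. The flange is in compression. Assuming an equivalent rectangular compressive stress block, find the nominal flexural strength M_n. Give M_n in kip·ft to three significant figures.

Tension: T = A_s f_y = 3.64 × 75 = 273 kips.
Try a within the flange: a = T/(0.85 f'_c b_f) = 273/(0.85 × 5 × 21) = 3.059 in.
Since a = 3.059 ≤ h_f = 5.8 in, the stress block lies entirely in the flange; analyse as a rectangular beam of width b_f.
M_n = T(d − a/2) = 273 × (27.8 − 1.5295) = 7171.8 kip·in.
M_n = 7171.8/12 = 597.65 kip·ft.

M_n ≈ 598 kip·ft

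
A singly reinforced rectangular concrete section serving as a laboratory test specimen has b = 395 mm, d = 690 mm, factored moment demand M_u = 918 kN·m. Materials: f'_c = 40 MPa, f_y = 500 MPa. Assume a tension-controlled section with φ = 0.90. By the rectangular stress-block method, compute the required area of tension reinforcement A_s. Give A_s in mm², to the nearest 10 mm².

A_s ≈ 3240 mm²

M_n = M_u/φ = 918/0.90 = 1020 kN·m.
With M_n = 0.85 f'_c a b (d − a/2), solve the quadratic for a:
a = d − √(d² − 2M_n/(0.85 f'_c b)) = 690 − √(690² − 2 × 1020×10⁶/(0.85 × 40 × 395)) = 120.61 mm.
A_s = 0.85 f'_c a b / f_y = 0.85 × 40 × 120.61 × 395 / 500 = 3239.6 mm².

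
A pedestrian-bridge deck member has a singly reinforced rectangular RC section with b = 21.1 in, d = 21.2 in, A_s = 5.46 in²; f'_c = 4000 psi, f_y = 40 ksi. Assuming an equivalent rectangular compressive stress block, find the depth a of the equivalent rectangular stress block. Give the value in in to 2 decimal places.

a ≈ 3.04 in

T = A_s f_y = 5.46 × 40 = 218.4 kips.
a = T/(0.85 f'_c b) = 218.4/(0.85 × 4 × 21.1) = 3.04 in.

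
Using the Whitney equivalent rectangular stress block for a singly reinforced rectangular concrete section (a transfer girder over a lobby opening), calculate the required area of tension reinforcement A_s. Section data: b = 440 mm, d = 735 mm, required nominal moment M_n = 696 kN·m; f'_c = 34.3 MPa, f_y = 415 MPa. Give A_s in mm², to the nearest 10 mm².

A_s ≈ 2410 mm²

With M_n = 0.85 f'_c a b (d − a/2), solve the quadratic for a:
a = d − √(d² − 2M_n/(0.85 f'_c b)) = 735 − √(735² − 2 × 696×10⁶/(0.85 × 34.3 × 440)) = 77.95 mm.
A_s = 0.85 f'_c a b / f_y = 0.85 × 34.3 × 77.95 × 440 / 415 = 2409.5 mm².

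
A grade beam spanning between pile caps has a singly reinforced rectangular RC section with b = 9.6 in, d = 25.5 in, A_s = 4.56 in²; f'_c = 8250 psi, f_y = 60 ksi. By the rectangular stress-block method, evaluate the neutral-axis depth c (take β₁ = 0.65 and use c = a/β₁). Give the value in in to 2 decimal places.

T = A_s f_y = 4.56 × 60 = 273.6 kips.
a = T/(0.85 f'_c b) = 273.6/(0.85 × 8.25 × 9.6) = 4.0642 in.
With β₁ = 0.65, c = a/β₁ = 4.0642/0.65 = 6.25 in.

c ≈ 6.25 in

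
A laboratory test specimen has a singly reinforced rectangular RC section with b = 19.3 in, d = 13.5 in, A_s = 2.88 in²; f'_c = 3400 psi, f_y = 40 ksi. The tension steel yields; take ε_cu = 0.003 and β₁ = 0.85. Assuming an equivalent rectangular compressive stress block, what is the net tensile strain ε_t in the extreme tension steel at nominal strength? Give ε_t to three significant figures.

ε_t ≈ 0.0137

a = A_s f_y/(0.85 f'_c b) = 2.065 in.
β₁ = 0.85, so c = a/β₁ = 2.065/0.85 = 2.429 in.
From the linear strain diagram with ε_cu = 0.003: ε_t = 0.003 (d − c)/c = 0.003 × (13.5 − 2.429)/2.429 = 0.0137.
Since ε_t ≥ 0.005, the section is tension-controlled.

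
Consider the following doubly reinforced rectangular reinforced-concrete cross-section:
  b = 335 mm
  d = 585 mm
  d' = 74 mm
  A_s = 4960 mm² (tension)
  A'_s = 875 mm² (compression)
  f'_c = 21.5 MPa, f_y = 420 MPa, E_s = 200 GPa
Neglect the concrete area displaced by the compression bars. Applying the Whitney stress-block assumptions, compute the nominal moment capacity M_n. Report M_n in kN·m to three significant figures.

Assume both tension and compression steel yield.
Net tension couple steel: A_s − A'_s = 4085 mm².
a = (A_s − A'_s) f_y / (0.85 f'_c b) = 1715700/(0.85 × 21.5 × 335) = 280.25 mm.
c = a/β₁ = 280.25/0.85 = 329.71 mm; ε'_s = 0.003(c − d')/c = 0.0023 ≥ f_y/E_s = 0.0021, so compression steel does yield.
M_n = (A_s − A'_s) f_y (d − a/2) + A'_s f_y (d − d') = [1715700 × (585 − 140.125) + 367500 × (585 − 74)] × 10⁻⁶ = 763.27 + 187.79 = 951.06 kN·m.

M_n ≈ 951 kN·m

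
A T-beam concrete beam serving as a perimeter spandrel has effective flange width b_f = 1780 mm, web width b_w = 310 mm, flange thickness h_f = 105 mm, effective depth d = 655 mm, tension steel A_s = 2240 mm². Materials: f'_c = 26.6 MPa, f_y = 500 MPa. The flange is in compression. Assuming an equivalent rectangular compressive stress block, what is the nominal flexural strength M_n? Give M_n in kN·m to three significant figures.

Tension: T = A_s f_y = 2240 × 500 = 1120000 N.
Try a within the flange: a = T/(0.85 f'_c b_f) = 1120000/(0.85 × 26.6 × 1780) = 27.83 mm.
Since a = 27.83 ≤ h_f = 105 mm, the stress block lies entirely in the flange; analyse as a rectangular beam of width b_f.
M_n = T(d − a/2) = 1120000 × (655 − 13.915) = 718.02 × 10⁶ N·mm.
M_n = 718.02 kN·m.

M_n ≈ 718 kN·m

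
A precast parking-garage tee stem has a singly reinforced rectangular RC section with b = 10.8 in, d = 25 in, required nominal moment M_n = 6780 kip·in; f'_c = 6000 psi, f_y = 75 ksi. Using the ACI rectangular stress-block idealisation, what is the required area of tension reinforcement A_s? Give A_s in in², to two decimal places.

From M_n = 0.85 f'_c a b (d − a/2):
a = d − √(d² − 2M_n/(0.85 f'_c b)) = 25 − √(25² − 2 × 6780/(0.85 × 6 × 10.8)) = 5.537 in.
A_s = 0.85 f'_c a b / f_y = 0.85 × 6 × 5.537 × 10.8 / 75 = 4.066 in².

A_s ≈ 4.07 in²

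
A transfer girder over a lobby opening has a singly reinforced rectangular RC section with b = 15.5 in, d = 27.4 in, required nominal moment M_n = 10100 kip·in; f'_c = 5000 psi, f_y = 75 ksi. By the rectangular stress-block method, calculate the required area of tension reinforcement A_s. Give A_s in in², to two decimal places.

From M_n = 0.85 f'_c a b (d − a/2):
a = d − √(d² − 2M_n/(0.85 f'_c b)) = 27.4 − √(27.4² − 2 × 10100/(0.85 × 5 × 15.5)) = 6.326 in.
A_s = 0.85 f'_c a b / f_y = 0.85 × 5 × 6.326 × 15.5 / 75 = 5.556 in².

A_s ≈ 5.56 in²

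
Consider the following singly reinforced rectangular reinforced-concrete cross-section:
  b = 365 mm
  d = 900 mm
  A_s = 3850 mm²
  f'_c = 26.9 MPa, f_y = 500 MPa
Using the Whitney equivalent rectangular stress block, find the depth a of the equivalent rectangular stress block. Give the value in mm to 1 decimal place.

a ≈ 230.7 mm

T = A_s f_y = 3850 × 500 = 1925000 N = 1925 kN.
Setting C = 0.85 f'_c a b equal to T: a = 1925000/(0.85 × 26.9 × 365) = 230.7 mm.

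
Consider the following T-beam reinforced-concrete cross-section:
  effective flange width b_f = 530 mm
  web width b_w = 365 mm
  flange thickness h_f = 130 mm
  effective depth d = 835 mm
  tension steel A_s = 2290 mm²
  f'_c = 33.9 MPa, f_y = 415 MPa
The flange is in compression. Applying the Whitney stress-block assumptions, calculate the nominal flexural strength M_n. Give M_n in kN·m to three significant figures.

Tension: T = A_s f_y = 2290 × 415 = 950350 N.
Try a within the flange: a = T/(0.85 f'_c b_f) = 950350/(0.85 × 33.9 × 530) = 62.23 mm.
Since a = 62.23 ≤ h_f = 130 mm, the stress block lies entirely in the flange; analyse as a rectangular beam of width b_f.
M_n = T(d − a/2) = 950350 × (835 − 31.115) = 763.97 × 10⁶ N·mm.
M_n = 763.97 kN·m.

M_n ≈ 764 kN·m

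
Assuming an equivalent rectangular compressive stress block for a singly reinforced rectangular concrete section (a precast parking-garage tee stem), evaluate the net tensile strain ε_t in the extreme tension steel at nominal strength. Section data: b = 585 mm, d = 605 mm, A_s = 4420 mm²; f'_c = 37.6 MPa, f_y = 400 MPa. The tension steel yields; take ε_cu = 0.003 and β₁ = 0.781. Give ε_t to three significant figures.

ε_t ≈ 0.0120

a = A_s f_y/(0.85 f'_c b) = 94.56 mm.
β₁ = 0.781, so c = a/β₁ = 94.56/0.781 = 121.08 mm.
From the linear strain diagram with ε_cu = 0.003: ε_t = 0.003 (d − c)/c = 0.003 × (605 − 121.08)/121.08 = 0.0120.
Since ε_t ≥ 0.005, the section is tension-controlled.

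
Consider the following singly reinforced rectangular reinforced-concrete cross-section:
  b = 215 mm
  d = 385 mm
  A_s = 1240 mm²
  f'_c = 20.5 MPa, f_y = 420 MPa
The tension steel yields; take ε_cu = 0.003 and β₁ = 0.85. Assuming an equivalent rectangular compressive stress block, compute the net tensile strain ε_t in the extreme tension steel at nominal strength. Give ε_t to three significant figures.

a = A_s f_y/(0.85 f'_c b) = 139.01 mm.
β₁ = 0.85, so c = a/β₁ = 139.01/0.85 = 163.54 mm.
From the linear strain diagram with ε_cu = 0.003: ε_t = 0.003 (d − c)/c = 0.003 × (385 − 163.54)/163.54 = 0.00406.
ε_t is between 0.004 and 0.005 — transition zone.

ε_t ≈ 0.00406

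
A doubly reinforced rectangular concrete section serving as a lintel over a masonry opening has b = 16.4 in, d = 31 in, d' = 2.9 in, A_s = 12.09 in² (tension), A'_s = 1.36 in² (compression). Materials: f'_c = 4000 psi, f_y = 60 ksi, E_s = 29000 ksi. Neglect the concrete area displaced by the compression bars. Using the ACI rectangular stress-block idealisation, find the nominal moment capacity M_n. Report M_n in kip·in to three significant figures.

Assume both steels yield.
a = (A_s − A'_s) f_y/(0.85 f'_c b) = (12.09 − 1.36) × 60/(0.85 × 4 × 16.4) = 11.546 in.
c = a/β₁ = 11.546/0.85 = 13.584 in; ε'_s = 0.003(c − d')/c = 0.0024 ≥ ε_y = 0.0021, so the compression steel yields.
M_n = (A_s − A'_s) f_y (d − a/2) + A'_s f_y (d − d') = 643.8 × (31 − 5.773) + 81.6 × (31 − 2.9) = 16241.1 + 2293.0 = 18534.1 kip·in.

M_n ≈ 18500 kip·in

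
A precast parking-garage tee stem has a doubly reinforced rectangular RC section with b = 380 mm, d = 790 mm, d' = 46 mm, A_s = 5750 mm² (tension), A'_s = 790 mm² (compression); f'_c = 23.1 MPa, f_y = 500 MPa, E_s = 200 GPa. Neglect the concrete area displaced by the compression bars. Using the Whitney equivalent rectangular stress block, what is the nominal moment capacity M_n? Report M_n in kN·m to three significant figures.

Assume both tension and compression steel yield.
Net tension couple steel: A_s − A'_s = 4960 mm².
a = (A_s − A'_s) f_y / (0.85 f'_c b) = 2480000/(0.85 × 23.1 × 380) = 332.38 mm.
c = a/β₁ = 332.38/0.85 = 391.04 mm; ε'_s = 0.003(c − d')/c = 0.0026 ≥ f_y/E_s = 0.0025, so compression steel does yield.
M_n = (A_s − A'_s) f_y (d − a/2) + A'_s f_y (d − d') = [2480000 × (790 − 166.19) + 395000 × (790 − 46)] × 10⁻⁶ = 1547.05 + 293.88 = 1840.93 kN·m.

M_n ≈ 1840 kN·m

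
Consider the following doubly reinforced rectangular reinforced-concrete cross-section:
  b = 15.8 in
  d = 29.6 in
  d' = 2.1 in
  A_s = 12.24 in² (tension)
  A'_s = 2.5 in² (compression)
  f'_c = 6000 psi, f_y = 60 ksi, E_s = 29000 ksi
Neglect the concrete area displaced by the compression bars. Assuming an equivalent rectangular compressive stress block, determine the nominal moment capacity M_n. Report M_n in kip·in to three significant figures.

Assume both steels yield.
a = (A_s − A'_s) f_y/(0.85 f'_c b) = (12.24 − 2.5) × 60/(0.85 × 6 × 15.8) = 7.252 in.
c = a/β₁ = 7.252/0.75 = 9.669 in; ε'_s = 0.003(c − d')/c = 0.0023 ≥ ε_y = 0.0021, so the compression steel yields.
M_n = (A_s − A'_s) f_y (d − a/2) + A'_s f_y (d − d') = 584.4 × (29.6 − 3.626) + 150 × (29.6 − 2.1) = 15179.2 + 4125.0 = 19304.2 kip·in.

M_n ≈ 19300 kip·in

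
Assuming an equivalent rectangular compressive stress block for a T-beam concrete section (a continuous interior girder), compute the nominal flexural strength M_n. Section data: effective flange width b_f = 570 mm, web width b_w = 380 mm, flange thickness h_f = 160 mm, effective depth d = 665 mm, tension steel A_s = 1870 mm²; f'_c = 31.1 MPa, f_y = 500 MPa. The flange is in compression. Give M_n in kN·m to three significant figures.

Tension: T = A_s f_y = 1870 × 500 = 935000 N.
Try a within the flange: a = T/(0.85 f'_c b_f) = 935000/(0.85 × 31.1 × 570) = 62.05 mm.
Since a = 62.05 ≤ h_f = 160 mm, the stress block lies entirely in the flange; analyse as a rectangular beam of width b_f.
M_n = T(d − a/2) = 935000 × (665 − 31.025) = 592.77 × 10⁶ N·mm.
M_n = 592.77 kN·m.

M_n ≈ 593 kN·m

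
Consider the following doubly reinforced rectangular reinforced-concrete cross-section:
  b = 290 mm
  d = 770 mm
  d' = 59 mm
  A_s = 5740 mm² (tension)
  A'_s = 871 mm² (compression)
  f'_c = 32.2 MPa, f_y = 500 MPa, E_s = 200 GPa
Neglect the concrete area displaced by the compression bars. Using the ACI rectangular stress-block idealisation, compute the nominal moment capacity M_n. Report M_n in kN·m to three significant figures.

Assume both tension and compression steel yield.
Net tension couple steel: A_s − A'_s = 4869 mm².
a = (A_s − A'_s) f_y / (0.85 f'_c b) = 2434500/(0.85 × 32.2 × 290) = 306.72 mm.
c = a/β₁ = 306.72/0.82 = 374.05 mm; ε'_s = 0.003(c − d')/c = 0.0025 ≥ f_y/E_s = 0.0025, so compression steel does yield.
M_n = (A_s − A'_s) f_y (d − a/2) + A'_s f_y (d − d') = [2434500 × (770 − 153.36) + 435500 × (770 − 59)] × 10⁻⁶ = 1501.21 + 309.64 = 1810.85 kN·m.

M_n ≈ 1810 kN·m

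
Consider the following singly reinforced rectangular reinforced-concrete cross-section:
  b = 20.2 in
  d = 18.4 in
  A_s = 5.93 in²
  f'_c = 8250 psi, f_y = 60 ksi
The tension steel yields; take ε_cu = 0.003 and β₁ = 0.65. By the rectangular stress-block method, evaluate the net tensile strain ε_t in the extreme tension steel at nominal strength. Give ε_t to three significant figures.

a = A_s f_y/(0.85 f'_c b) = 2.512 in.
β₁ = 0.65, so c = a/β₁ = 2.512/0.65 = 3.865 in.
From the linear strain diagram with ε_cu = 0.003: ε_t = 0.003 (d − c)/c = 0.003 × (18.4 − 3.865)/3.865 = 0.0113.
Since ε_t ≥ 0.005, the section is tension-controlled.

ε_t ≈ 0.0113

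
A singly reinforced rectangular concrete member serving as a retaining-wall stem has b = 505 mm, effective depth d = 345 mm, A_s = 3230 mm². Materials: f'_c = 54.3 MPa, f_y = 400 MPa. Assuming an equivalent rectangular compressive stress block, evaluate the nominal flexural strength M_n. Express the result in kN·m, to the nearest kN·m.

M_n ≈ 410 kN·m

T = A_s f_y = 3230 × 400 = 1292000 N = 1292 kN.
From C = T: a = T/(0.85 f'_c b) = 1292000/(0.85 × 54.3 × 505) = 55.43 mm.
M_n = T(d − a/2) = 1292 kN × (345 − 27.715) mm = 409.93 kN·m.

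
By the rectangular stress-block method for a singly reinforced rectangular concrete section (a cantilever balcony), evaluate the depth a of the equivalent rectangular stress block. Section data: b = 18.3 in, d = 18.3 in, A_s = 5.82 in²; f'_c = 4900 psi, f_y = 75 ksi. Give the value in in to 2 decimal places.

a ≈ 5.73 in

T = A_s f_y = 5.82 × 75 = 436.5 kips.
a = T/(0.85 f'_c b) = 436.5/(0.85 × 4.9 × 18.3) = 5.73 in.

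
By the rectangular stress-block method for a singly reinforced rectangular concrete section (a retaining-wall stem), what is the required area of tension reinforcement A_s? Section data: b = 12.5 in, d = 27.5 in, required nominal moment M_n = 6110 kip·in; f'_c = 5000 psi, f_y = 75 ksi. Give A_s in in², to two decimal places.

From M_n = 0.85 f'_c a b (d − a/2):
a = d − √(d² − 2M_n/(0.85 f'_c b)) = 27.5 − √(27.5² − 2 × 6110/(0.85 × 5 × 12.5)) = 4.560 in.
A_s = 0.85 f'_c a b / f_y = 0.85 × 5 × 4.560 × 12.5 / 75 = 3.230 in².

A_s ≈ 3.23 in²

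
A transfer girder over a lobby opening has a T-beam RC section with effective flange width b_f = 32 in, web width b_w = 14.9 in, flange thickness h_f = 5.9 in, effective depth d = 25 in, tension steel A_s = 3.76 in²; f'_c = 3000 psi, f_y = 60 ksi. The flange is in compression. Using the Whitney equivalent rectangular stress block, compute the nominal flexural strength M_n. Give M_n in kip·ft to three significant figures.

M_n ≈ 444 kip·ft

Tension: T = A_s f_y = 3.76 × 60 = 225.6 kips.
Try a within the flange: a = T/(0.85 f'_c b_f) = 225.6/(0.85 × 3 × 32) = 2.765 in.
Since a = 2.765 ≤ h_f = 5.9 in, the stress block lies entirely in the flange; analyse as a rectangular beam of width b_f.
M_n = T(d − a/2) = 225.6 × (25 − 1.3825) = 5328.1 kip·in.
M_n = 5328.1/12 = 444.01 kip·ft.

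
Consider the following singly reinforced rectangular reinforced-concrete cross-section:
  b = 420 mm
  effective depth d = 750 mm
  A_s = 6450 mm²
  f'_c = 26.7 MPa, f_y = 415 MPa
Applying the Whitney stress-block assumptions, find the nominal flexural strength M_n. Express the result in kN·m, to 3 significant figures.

T = A_s f_y = 6450 × 415 = 2676750 N = 2676.75 kN.
From C = T: a = T/(0.85 f'_c b) = 2676750/(0.85 × 26.7 × 420) = 280.82 mm.
M_n = T(d − a/2) = 2676.75 kN × (750 − 140.41) mm = 1631.72 kN·m.

M_n ≈ 1630 kN·m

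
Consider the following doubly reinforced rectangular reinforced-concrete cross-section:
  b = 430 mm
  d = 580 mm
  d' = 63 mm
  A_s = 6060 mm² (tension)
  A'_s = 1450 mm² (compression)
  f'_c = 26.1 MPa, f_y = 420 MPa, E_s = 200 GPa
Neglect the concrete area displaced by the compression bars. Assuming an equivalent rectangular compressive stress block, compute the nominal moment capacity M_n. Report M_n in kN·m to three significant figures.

Assume both tension and compression steel yield.
Net tension couple steel: A_s − A'_s = 4610 mm².
a = (A_s − A'_s) f_y / (0.85 f'_c b) = 1936200/(0.85 × 26.1 × 430) = 202.97 mm.
c = a/β₁ = 202.97/0.85 = 238.79 mm; ε'_s = 0.003(c − d')/c = 0.0022 ≥ f_y/E_s = 0.0021, so compression steel does yield.
M_n = (A_s − A'_s) f_y (d − a/2) + A'_s f_y (d − d') = [1936200 × (580 − 101.485) + 609000 × (580 − 63)] × 10⁻⁶ = 926.50 + 314.85 = 1241.35 kN·m.

M_n ≈ 1240 kN·m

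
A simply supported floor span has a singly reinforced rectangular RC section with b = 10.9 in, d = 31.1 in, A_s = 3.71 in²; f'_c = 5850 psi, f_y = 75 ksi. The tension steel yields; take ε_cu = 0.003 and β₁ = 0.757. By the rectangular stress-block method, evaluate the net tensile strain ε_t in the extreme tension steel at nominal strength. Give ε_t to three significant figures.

a = A_s f_y/(0.85 f'_c b) = 5.134 in.
β₁ = 0.757, so c = a/β₁ = 5.134/0.757 = 6.782 in.
From the linear strain diagram with ε_cu = 0.003: ε_t = 0.003 (d − c)/c = 0.003 × (31.1 − 6.782)/6.782 = 0.0108.
Since ε_t ≥ 0.005, the section is tension-controlled.

ε_t ≈ 0.0108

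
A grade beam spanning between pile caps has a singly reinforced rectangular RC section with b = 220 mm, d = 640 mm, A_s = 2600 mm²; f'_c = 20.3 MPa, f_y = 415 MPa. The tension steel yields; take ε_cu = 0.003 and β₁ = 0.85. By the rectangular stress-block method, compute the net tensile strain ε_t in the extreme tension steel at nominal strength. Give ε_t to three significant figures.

a = A_s f_y/(0.85 f'_c b) = 284.24 mm.
β₁ = 0.85, so c = a/β₁ = 284.24/0.85 = 334.40 mm.
From the linear strain diagram with ε_cu = 0.003: ε_t = 0.003 (d − c)/c = 0.003 × (640 − 334.40)/334.40 = 0.00274.
ε_t < 0.004 — the section is over-reinforced for flexure under ACI limits.

ε_t ≈ 0.00274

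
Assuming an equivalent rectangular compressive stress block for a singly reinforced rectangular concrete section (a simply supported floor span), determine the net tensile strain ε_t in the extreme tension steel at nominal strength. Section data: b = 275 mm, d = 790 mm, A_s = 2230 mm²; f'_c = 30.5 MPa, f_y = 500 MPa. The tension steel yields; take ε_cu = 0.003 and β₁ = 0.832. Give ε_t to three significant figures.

ε_t ≈ 0.00961

a = A_s f_y/(0.85 f'_c b) = 156.40 mm.
β₁ = 0.832, so c = a/β₁ = 156.40/0.832 = 187.98 mm.
From the linear strain diagram with ε_cu = 0.003: ε_t = 0.003 (d − c)/c = 0.003 × (790 − 187.98)/187.98 = 0.00961.
Since ε_t ≥ 0.005, the section is tension-controlled.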